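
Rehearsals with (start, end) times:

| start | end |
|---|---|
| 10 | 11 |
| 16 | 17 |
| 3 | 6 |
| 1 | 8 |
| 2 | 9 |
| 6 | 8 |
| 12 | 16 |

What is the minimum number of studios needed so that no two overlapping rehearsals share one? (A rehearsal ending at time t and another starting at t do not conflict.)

3

Count concurrent intervals with a sweep; the peak is the room count.
starts: [1, 2, 3, 6, 10, 12, 16]
ends:   [6, 8, 8, 9, 11, 16, 17]
s1→1 s2→2 s3→3  — peak 3.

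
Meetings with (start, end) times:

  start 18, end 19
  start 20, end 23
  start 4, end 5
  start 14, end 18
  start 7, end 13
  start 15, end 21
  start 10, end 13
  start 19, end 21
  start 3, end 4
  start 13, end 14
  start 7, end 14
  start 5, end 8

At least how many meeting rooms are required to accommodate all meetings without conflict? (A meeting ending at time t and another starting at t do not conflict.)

3

The answer is the maximum number of intervals overlapping at any instant.
starts: [3, 4, 5, 7, 7, 10, 13, 14, 15, 18, 19, 20]
ends:   [4, 5, 8, 13, 13, 14, 14, 18, 19, 21, 21, 23]
s3→1 e4→0 s4→1 e5→0 s5→1 s7→2 s7→3  — peak 3.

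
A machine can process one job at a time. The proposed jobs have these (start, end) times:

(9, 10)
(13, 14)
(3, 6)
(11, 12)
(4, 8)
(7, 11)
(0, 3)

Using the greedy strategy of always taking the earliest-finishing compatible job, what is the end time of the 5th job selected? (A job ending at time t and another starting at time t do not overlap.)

By end time: (0,3), (3,6), (4,8), (9,10), (7,11), (11,12), (13,14).
Pick (0,3); next start ≥ 3 → (3,6); next start ≥ 6 → (9,10); next start ≥ 10 → (11,12); next start ≥ 12 → (13,14).
Selected: (0,3) (3,6) (9,10) (11,12) (13,14)

14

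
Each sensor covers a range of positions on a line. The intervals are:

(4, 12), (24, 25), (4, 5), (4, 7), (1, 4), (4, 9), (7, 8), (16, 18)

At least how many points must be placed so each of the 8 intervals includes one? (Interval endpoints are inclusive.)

Sorted: [1,4] [4,5] [4,7] [7,8] [4,9] [4,12] [16,18] [24,25]
{[1,4],[4,5],[4,7]} hit by 4; {[7,8],[4,9],[4,12]} hit by 8; {[16,18]} hit by 18; {[24,25]} hit by 25.
Points: 4, 8, 18, 25 (4 total).

4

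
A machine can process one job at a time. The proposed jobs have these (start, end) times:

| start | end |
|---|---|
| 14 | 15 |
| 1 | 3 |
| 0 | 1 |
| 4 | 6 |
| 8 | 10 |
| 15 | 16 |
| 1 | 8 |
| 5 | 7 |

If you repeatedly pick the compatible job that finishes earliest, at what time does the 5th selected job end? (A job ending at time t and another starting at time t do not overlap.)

Order by finish time; keep every interval that doesn't clash with the previous kept one.
Sorted by end: (0,1)  (1,3)  (4,6)  (5,7)  (1,8)  (8,10)  (14,15)  (15,16)
take (0,1); take (1,3); take (4,6); skip (5,7); take (8,10); take (14,15); take (15,16).
Selected: (0,1) (1,3) (4,6) (8,10) (14,15) (15,16)

15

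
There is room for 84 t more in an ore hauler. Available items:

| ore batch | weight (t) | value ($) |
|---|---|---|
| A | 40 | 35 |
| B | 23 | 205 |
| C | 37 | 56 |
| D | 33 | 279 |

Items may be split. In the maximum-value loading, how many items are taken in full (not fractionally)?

Sort by value per unit weight and fill in that order.
Ratios (sorted): B 8.91, D 8.45, C 1.51, A 0.88
take B (23 @ 205); take D (33 @ 279); take 28/37 of C → 42.38. Capacity used 84/84.
2 item(s) taken whole; one partial (take 28/37 of C).

2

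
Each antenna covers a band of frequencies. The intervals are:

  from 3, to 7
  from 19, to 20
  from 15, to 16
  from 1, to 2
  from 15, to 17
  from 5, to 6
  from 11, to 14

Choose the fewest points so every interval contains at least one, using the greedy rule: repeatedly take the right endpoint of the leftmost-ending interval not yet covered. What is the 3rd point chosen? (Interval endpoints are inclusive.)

14

Sorted: [1,2] [5,6] [3,7] [11,14] [15,16] [15,17] [19,20]
{[1,2]} hit by 2; {[5,6],[3,7]} hit by 6; {[11,14]} hit by 14; {[15,16],[15,17]} hit by 16; {[19,20]} hit by 20.
Points: 2, 6, 14, 16, 20 (5 total).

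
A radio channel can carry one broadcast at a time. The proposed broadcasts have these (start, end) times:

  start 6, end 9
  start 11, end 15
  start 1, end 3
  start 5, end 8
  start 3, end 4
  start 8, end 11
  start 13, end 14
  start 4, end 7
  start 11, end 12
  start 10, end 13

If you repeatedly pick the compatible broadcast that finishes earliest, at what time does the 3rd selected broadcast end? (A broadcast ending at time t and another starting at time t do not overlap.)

7

Sorted by end: (1,3)  (3,4)  (4,7)  (5,8)  (6,9)  (8,11)  (11,12)  (10,13)  (13,14)  (11,15)
take (1,3); take (3,4); take (4,7); skip (5,8); take (8,11); take (11,12); skip (10,13); take (13,14).
Selected: (1,3) (3,4) (4,7) (8,11) (11,12) (13,14)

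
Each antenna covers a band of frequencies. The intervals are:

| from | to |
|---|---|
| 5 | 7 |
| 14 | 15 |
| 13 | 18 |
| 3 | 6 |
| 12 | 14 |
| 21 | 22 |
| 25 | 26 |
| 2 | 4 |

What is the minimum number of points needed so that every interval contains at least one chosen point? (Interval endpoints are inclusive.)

By right end: [2,4]  [3,6]  [5,7]  [12,14]  [14,15]  [13,18]  [21,22]  [25,26]
[2,4] uncovered → point at 4; [5,7] uncovered → point at 7; [12,14] uncovered → point at 14; [21,22] uncovered → point at 22; [25,26] uncovered → point at 26.
Points: 4, 7, 14, 22, 26 (5 total).

5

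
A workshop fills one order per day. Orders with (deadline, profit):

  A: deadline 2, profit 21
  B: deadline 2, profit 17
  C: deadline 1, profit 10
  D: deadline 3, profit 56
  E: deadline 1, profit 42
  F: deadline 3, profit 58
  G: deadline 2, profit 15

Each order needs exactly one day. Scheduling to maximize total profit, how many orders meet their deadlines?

Sort by profit descending; place each in the latest free slot ≤ its deadline.
Profit order: F=58 D=56 E=42 A=21 B=17 G=15 C=10
Assign: F→slot 3, D→slot 2, E→slot 1, A skipped, B skipped, G skipped, C skipped.
Slots: [1:E] [2:D] [3:F]
3 of 7 scheduled.

3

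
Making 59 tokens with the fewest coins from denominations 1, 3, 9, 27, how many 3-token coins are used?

1

59 − 2×27→5 − 1×3→2 − 2×1→0
Count of 3: 1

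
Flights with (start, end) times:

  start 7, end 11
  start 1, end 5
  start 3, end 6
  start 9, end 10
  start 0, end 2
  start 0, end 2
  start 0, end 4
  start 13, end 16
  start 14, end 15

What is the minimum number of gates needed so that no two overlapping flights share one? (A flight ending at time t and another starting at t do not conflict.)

Events (time:±→running): 0:+→1 0:+→2 0:+→3 1:+→4 … peak 4.

4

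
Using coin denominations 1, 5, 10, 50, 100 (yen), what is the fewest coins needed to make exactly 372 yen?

8

Greedy: take as many of the largest coin as possible, then repeat with the remainder.
372 − 3×100→72 − 1×50→22 − 2×10→2 − 2×1→0
Total coins = 3 + 1 + 2 + 2 = 8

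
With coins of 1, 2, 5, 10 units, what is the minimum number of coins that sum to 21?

21 − 2×10→1 − 1×1→0
Total coins = 2 + 1 = 3

3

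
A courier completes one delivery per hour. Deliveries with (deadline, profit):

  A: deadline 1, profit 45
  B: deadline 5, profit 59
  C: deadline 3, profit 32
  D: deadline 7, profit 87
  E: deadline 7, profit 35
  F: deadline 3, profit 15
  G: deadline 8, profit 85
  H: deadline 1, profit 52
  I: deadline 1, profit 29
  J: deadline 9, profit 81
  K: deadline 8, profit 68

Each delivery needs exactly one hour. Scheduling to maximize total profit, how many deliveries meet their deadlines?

9

By profit: D(d7,87), G(d8,85), J(d9,81), K(d8,68), B(d5,59), H(d1,52), A(d1,45), E(d7,35), C(d3,32), I(d1,29), F(d3,15)
D→slot 7; G→slot 8; J→slot 9; K→slot 6; B→slot 5; H→slot 1; A skipped; E→slot 4; C→slot 3; I skipped; F→slot 2.
9 of 11 scheduled.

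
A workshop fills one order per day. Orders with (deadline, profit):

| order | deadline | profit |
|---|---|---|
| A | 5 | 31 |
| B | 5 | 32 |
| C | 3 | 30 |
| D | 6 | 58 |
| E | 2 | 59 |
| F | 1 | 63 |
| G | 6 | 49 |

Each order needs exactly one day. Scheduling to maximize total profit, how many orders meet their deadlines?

6

Sort by profit descending; place each in the latest free slot ≤ its deadline.
Profit order: F=63 E=59 D=58 G=49 B=32 A=31 C=30
Assign: F→slot 1, E→slot 2, D→slot 6, G→slot 5, B→slot 4, A→slot 3, C skipped.
Slots: [1:F] [2:E] [3:A] [4:B] [5:G] [6:D]
6 of 7 scheduled.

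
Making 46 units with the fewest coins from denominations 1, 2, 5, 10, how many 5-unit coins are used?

46 − 4×10→6 − 1×5→1 − 1×1→0
Count of 5: 1

1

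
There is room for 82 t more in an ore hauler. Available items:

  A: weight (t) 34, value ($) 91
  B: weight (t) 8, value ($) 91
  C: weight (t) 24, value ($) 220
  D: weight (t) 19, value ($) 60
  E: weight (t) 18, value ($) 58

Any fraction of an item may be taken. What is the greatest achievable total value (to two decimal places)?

Greedy by value/weight ratio, highest first.
Order: B (91/8=11.38) > C (220/24=9.17) > E (58/18=3.22) > D (60/19=3.16) > A (91/34=2.68)
Fill: take B (8 @ 91) → take C (24 @ 220) → take E (18 @ 58) → take D (19 @ 60) → take 13/34 of A → 34.79; 82/82 used.
Total value = 463.79

463.79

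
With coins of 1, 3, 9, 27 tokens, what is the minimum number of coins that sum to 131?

131 − 4×27→23 − 2×9→5 − 1×3→2 − 2×1→0
Total coins = 4 + 2 + 1 + 2 = 9

9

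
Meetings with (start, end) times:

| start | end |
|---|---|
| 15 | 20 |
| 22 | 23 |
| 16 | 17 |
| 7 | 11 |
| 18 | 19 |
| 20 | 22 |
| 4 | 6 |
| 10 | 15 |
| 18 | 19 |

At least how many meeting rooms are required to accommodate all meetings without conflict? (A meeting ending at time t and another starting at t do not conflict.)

3

starts: [4, 7, 10, 15, 16, 18, 18, 20, 22]
ends:   [6, 11, 15, 17, 19, 19, 20, 22, 23]
s4→1 e6→0 s7→1 s10→2 e11→1 e15→0 s15→1 s16→2 e17→1 s18→2 s18→3  — peak 3.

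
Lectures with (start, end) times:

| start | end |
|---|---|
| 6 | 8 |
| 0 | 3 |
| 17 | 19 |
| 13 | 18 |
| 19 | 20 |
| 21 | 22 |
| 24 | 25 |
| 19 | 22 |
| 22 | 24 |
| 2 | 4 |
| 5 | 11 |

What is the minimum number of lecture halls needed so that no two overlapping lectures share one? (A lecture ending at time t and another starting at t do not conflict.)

Count concurrent intervals with a sweep; the peak is the room count.
Events (time:±→running): 0:+→1 2:+→2 … peak 2.

2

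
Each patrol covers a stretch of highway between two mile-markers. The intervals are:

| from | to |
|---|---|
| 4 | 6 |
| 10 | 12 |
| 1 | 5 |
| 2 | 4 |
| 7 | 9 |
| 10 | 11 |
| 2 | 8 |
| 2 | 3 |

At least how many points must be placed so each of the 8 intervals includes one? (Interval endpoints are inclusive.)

By right end: [2,3]  [2,4]  [1,5]  [4,6]  [2,8]  [7,9]  [10,11]  [10,12]
[2,3] uncovered → point at 3; [4,6] uncovered → point at 6; [7,9] uncovered → point at 9; [10,11] uncovered → point at 11.
Points: 3, 6, 9, 11 (4 total).

4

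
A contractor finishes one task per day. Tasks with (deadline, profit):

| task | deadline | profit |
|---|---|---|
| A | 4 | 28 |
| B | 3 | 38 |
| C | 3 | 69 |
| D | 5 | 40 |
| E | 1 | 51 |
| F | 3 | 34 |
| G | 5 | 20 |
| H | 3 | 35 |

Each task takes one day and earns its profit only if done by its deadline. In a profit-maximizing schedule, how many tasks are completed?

Sort by profit descending; place each in the latest free slot ≤ its deadline.
Profit order: C=69 E=51 D=40 B=38 H=35 F=34 A=28 G=20
Assign: C→slot 3, E→slot 1, D→slot 5, B→slot 2, H skipped, F skipped, A→slot 4, G skipped.
Slots: [1:E] [2:B] [3:C] [4:A] [5:D]
5 of 8 scheduled.

5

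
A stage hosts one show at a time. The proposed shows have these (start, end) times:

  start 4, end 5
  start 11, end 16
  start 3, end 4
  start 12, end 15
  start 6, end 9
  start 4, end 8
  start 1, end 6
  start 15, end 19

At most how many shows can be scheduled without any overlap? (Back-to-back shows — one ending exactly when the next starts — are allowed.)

5

Sort by end time and greedily take each interval whose start is ≥ the last chosen end.
Sorted by end: (3,4)  (4,5)  (1,6)  (4,8)  (6,9)  (12,15)  (11,16)  (15,19)
take (3,4); take (4,5); skip (1,6); take (6,9); take (12,15); take (15,19).
Selected 5 shows.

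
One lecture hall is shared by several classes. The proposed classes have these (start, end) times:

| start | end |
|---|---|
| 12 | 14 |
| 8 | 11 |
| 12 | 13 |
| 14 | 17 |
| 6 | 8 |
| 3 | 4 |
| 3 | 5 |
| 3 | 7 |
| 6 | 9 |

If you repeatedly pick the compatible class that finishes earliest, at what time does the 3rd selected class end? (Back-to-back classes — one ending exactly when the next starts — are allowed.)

11

Sort by end time and greedily take each interval whose start is ≥ the last chosen end.
By end time: (3,4), (3,5), (3,7), (6,8), (6,9), (8,11), (12,13), (12,14), (14,17).
Pick (3,4); next start ≥ 4 → (6,8); next start ≥ 8 → (8,11); next start ≥ 11 → (12,13); next start ≥ 13 → (14,17).
Selected: (3,4) (6,8) (8,11) (12,13) (14,17)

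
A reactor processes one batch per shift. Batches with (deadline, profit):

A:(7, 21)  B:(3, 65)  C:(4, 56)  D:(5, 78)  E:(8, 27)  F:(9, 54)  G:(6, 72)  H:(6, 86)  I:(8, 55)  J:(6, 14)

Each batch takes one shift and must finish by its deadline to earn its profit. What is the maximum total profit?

514

Sort by profit descending; place each in the latest free slot ≤ its deadline.
By profit: H(d6,86), D(d5,78), G(d6,72), B(d3,65), C(d4,56), I(d8,55), F(d9,54), E(d8,27), A(d7,21), J(d6,14)
H→slot 6; D→slot 5; G→slot 4; B→slot 3; C→slot 2; I→slot 8; F→slot 9; E→slot 7; A→slot 1; J skipped.
Profit = 21 + 56 + 65 + 72 + 78 + 86 + 27 + 55 + 54 = 514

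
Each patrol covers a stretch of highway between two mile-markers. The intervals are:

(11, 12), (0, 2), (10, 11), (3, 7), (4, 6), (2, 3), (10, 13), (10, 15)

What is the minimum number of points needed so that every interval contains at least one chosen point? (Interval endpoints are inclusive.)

Sort by right endpoint; whenever an interval is uncovered, place a point at its right end.
Sorted: [0,2] [2,3] [4,6] [3,7] [10,11] [11,12] [10,13] [10,15]
{[0,2],[2,3]} hit by 2; {[4,6],[3,7]} hit by 6; {[10,11],[11,12],[10,13],[10,15]} hit by 11.
Points: 2, 6, 11 (3 total).

3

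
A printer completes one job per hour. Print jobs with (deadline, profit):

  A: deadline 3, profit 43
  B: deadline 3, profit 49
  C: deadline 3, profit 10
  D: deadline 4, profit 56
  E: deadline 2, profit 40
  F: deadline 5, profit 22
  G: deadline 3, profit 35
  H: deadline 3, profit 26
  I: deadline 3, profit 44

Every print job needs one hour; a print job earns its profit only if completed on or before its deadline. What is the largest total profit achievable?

Profit order: D=56 B=49 I=44 A=43 E=40 G=35 H=26 F=22 C=10
Assign: D→slot 4, B→slot 3, I→slot 2, A→slot 1, E skipped, G skipped, H skipped, F→slot 5, C skipped.
Slots: [1:A] [2:I] [3:B] [4:D] [5:F]
Profit = 43 + 44 + 49 + 56 + 22 = 214

214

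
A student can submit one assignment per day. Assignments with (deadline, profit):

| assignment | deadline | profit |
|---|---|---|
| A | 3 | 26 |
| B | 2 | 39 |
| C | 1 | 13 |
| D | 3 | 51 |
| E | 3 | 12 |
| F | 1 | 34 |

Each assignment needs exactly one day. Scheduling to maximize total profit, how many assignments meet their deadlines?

3

Sort by profit descending; place each in the latest free slot ≤ its deadline.
Profit order: D=51 B=39 F=34 A=26 C=13 E=12
Assign: D→slot 3, B→slot 2, F→slot 1, A skipped, C skipped, E skipped.
Slots: [1:F] [2:B] [3:D]
3 of 6 scheduled.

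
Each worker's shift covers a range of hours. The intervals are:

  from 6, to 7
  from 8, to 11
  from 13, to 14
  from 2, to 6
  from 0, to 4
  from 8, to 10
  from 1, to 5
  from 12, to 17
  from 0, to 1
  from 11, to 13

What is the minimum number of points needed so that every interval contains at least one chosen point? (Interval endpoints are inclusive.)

Sorted: [0,1] [0,4] [1,5] [2,6] [6,7] [8,10] [8,11] [11,13] [13,14] [12,17]
{[0,1],[0,4],[1,5]} hit by 1; {[2,6],[6,7]} hit by 6; {[8,10],[8,11]} hit by 10; {[11,13],[13,14],[12,17]} hit by 13.
Points: 1, 6, 10, 13 (4 total).

4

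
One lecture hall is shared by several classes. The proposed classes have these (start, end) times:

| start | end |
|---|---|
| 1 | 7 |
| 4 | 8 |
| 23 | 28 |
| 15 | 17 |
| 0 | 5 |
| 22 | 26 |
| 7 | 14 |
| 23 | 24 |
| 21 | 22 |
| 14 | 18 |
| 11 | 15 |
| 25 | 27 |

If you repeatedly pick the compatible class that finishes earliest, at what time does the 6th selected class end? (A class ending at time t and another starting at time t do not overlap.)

27

By end time: (0,5), (1,7), (4,8), (7,14), (11,15), (15,17), (14,18), (21,22), (23,24), (22,26), (25,27), (23,28).
Pick (0,5); next start ≥ 5 → (7,14); next start ≥ 14 → (15,17); next start ≥ 17 → (21,22); next start ≥ 22 → (23,24); next start ≥ 24 → (25,27).
Selected: (0,5) (7,14) (15,17) (21,22) (23,24) (25,27)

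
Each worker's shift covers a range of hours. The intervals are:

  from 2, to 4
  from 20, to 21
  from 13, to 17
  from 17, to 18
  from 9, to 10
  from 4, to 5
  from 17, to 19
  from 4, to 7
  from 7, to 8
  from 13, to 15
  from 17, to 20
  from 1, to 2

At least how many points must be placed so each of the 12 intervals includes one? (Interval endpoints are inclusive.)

7

Sort by right endpoint; whenever an interval is uncovered, place a point at its right end.
Sorted: [1,2] [2,4] [4,5] [4,7] [7,8] [9,10] [13,15] [13,17] [17,18] [17,19] [17,20] [20,21]
{[1,2],[2,4]} hit by 2; {[4,5],[4,7]} hit by 5; {[7,8]} hit by 8; {[9,10]} hit by 10; {[13,15],[13,17]} hit by 15; {[17,18],[17,19],[17,20]} hit by 18; {[20,21]} hit by 21.
Points: 2, 5, 8, 10, 15, 18, 21 (7 total).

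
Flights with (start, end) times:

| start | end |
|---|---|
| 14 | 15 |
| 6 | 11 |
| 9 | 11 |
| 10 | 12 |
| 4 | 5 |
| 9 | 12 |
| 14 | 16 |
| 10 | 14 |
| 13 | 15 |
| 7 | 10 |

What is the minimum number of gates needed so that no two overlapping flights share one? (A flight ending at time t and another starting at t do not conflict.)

The answer is the maximum number of intervals overlapping at any instant.
starts: [4, 6, 7, 9, 9, 10, 10, 13, 14, 14]
ends:   [5, 10, 11, 11, 12, 12, 14, 15, 15, 16]
s4→1 e5→0 s6→1 s7→2 s9→3 s9→4 e10→3 s10→4 s10→5  — peak 5.

5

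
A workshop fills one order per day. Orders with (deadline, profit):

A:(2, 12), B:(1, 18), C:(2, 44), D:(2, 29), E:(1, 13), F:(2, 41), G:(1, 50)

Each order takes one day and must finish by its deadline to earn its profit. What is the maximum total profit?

94

Profit order: G=50 C=44 F=41 D=29 B=18 E=13 A=12
Assign: G→slot 1, C→slot 2, F skipped, D skipped, B skipped, E skipped, A skipped.
Slots: [1:G] [2:C]
Profit = 50 + 44 = 94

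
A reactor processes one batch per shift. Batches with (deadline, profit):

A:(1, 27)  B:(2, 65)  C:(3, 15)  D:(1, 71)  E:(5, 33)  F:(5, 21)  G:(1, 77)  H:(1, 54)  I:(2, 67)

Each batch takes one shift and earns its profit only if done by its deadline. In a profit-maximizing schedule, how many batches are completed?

Sort by profit descending; place each in the latest free slot ≤ its deadline.
By profit: G(d1,77), D(d1,71), I(d2,67), B(d2,65), H(d1,54), E(d5,33), A(d1,27), F(d5,21), C(d3,15)
G→slot 1; D skipped; I→slot 2; B skipped; H skipped; E→slot 5; A skipped; F→slot 4; C→slot 3.
5 of 9 scheduled.

5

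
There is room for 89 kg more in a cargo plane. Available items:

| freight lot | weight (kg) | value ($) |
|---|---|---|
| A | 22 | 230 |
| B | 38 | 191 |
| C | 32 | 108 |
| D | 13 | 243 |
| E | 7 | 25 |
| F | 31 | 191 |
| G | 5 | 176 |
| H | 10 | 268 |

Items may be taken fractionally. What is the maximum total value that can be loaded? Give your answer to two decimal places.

Sort by value per unit weight and fill in that order.
Ratios (sorted): G 35.20, H 26.80, D 18.69, A 10.45, F 6.16, B 5.03, E 3.57, C 3.38
take G (5 @ 176); take H (10 @ 268); take D (13 @ 243); take A (22 @ 230); take F (31 @ 191); take 8/38 of B → 40.21. Capacity used 89/89.
Total value = 1148.21

1148.21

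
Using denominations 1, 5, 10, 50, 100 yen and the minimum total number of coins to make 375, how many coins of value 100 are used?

Use the largest denomination that fits, subtract, and repeat.
375 = 3×100 + 1×50 + 2×10 + 1×5
Count of 100: 3

3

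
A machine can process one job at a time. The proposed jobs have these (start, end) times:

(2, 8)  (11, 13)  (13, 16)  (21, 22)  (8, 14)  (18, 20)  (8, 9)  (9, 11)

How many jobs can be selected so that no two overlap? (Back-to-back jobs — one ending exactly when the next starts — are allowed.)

Sort by end time and greedily take each interval whose start is ≥ the last chosen end.
Sorted by end: (2,8)  (8,9)  (9,11)  (11,13)  (8,14)  (13,16)  (18,20)  (21,22)
take (2,8); take (8,9); take (9,11); take (11,13); take (13,16); take (18,20); take (21,22).
Selected 7 jobs.

7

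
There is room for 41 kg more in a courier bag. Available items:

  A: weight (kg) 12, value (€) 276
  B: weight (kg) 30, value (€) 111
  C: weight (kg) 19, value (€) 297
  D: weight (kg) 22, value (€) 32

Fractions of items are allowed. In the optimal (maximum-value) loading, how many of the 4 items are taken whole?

Greedy by value/weight ratio, highest first.
Ratios (sorted): A 23.00, C 15.63, B 3.70, D 1.45
take A (12 @ 276); take C (19 @ 297); take 10/30 of B → 37.00. Capacity used 41/41.
2 item(s) taken whole; one partial (take 10/30 of B).

2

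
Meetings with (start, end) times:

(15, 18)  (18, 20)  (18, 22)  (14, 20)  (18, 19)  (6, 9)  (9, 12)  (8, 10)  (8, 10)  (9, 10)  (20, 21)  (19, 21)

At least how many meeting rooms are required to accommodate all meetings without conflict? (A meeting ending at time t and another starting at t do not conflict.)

4

Count concurrent intervals with a sweep; the peak is the room count.
starts: [6, 8, 8, 9, 9, 14, 15, 18, 18, 18, 19, 20]
ends:   [9, 10, 10, 10, 12, 18, 19, 20, 20, 21, 21, 22]
s6→1 s8→2 s8→3 e9→2 s9→3 s9→4  — peak 4.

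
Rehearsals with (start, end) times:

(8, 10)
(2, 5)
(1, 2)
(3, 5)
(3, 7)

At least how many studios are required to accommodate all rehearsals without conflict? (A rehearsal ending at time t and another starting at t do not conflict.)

3

The answer is the maximum number of intervals overlapping at any instant.
starts: [1, 2, 3, 3, 8]
ends:   [2, 5, 5, 7, 10]
s1→1 e2→0 s2→1 s3→2 s3→3  — peak 3.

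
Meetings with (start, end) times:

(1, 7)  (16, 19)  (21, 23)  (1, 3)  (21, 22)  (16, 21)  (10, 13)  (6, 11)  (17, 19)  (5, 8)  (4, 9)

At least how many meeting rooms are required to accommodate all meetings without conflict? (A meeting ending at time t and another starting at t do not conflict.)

4

starts: [1, 1, 4, 5, 6, 10, 16, 16, 17, 21, 21]
ends:   [3, 7, 8, 9, 11, 13, 19, 19, 21, 22, 23]
s1→1 s1→2 e3→1 s4→2 s5→3 s6→4  — peak 4.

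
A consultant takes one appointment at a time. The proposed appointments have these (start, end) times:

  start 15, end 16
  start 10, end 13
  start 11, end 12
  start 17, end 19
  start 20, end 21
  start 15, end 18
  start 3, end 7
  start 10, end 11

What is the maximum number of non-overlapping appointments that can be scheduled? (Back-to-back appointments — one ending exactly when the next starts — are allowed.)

Greedy by earliest finish: after sorting by end time, pick each interval compatible with the last pick.
By end time: (3,7), (10,11), (11,12), (10,13), (15,16), (15,18), (17,19), (20,21).
Pick (3,7); next start ≥ 7 → (10,11); next start ≥ 11 → (11,12); next start ≥ 12 → (15,16); next start ≥ 16 → (17,19); next start ≥ 19 → (20,21).
Selected 6 appointments.

6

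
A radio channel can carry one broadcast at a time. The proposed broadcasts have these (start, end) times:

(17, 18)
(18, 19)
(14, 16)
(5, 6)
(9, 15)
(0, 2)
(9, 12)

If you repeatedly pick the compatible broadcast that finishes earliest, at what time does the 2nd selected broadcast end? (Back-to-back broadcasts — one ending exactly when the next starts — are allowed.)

6

Sorted by end: (0,2)  (5,6)  (9,12)  (9,15)  (14,16)  (17,18)  (18,19)
take (0,2); take (5,6); take (9,12); skip (9,15); take (14,16); take (17,18); take (18,19).
Selected: (0,2) (5,6) (9,12) (14,16) (17,18) (18,19)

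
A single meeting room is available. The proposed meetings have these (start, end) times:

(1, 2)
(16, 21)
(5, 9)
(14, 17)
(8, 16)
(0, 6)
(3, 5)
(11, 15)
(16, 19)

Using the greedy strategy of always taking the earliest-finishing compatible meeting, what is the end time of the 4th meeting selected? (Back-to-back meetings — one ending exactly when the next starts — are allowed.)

Sort by end time and greedily take each interval whose start is ≥ the last chosen end.
Sorted by end: (1,2)  (3,5)  (0,6)  (5,9)  (11,15)  (8,16)  (14,17)  (16,19)  (16,21)
take (1,2); take (3,5); take (5,9); take (11,15); skip (8,16); skip (14,17); take (16,19).
Selected: (1,2) (3,5) (5,9) (11,15) (16,19)

15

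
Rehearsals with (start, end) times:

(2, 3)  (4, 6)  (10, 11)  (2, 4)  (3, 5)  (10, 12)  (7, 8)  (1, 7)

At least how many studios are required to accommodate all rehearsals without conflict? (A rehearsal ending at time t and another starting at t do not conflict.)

The answer is the maximum number of intervals overlapping at any instant.
Events (time:±→running): 1:+→1 2:+→2 2:+→3 … peak 3.

3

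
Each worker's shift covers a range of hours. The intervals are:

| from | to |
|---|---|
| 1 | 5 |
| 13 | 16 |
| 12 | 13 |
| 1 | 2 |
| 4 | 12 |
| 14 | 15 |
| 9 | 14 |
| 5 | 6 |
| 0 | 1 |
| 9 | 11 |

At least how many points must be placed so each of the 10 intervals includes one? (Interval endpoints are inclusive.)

5

Sort by right endpoint; whenever an interval is uncovered, place a point at its right end.
By right end: [0,1]  [1,2]  [1,5]  [5,6]  [9,11]  [4,12]  [12,13]  [9,14]  [14,15]  [13,16]
[0,1] uncovered → point at 1; [5,6] uncovered → point at 6; [9,11] uncovered → point at 11; [12,13] uncovered → point at 13; [14,15] uncovered → point at 15.
Points: 1, 6, 11, 13, 15 (5 total).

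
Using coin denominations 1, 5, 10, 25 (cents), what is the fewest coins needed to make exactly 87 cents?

6

87 = 3×25 + 1×10 + 2×1
Total coins = 3 + 1 + 2 = 6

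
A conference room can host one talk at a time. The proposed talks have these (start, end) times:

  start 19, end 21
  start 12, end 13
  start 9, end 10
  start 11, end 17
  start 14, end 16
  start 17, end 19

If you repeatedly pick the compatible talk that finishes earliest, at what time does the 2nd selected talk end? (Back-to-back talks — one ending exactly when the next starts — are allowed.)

Sorted by end: (9,10)  (12,13)  (14,16)  (11,17)  (17,19)  (19,21)
take (9,10); take (12,13); take (14,16); skip (11,17); take (17,19); take (19,21).
Selected: (9,10) (12,13) (14,16) (17,19) (19,21)

13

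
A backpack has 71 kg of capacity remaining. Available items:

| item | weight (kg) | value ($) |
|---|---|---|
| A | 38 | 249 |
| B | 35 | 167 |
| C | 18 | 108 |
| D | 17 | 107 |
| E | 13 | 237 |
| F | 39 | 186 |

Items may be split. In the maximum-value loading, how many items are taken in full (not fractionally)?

3

Sort by value per unit weight and fill in that order.
Ratios (sorted): E 18.23, A 6.55, D 6.29, C 6.00, B 4.77, F 4.77
take E (13 @ 237); take A (38 @ 249); take D (17 @ 107); take 3/18 of C → 18.00. Capacity used 71/71.
3 item(s) taken whole; one partial (take 3/18 of C).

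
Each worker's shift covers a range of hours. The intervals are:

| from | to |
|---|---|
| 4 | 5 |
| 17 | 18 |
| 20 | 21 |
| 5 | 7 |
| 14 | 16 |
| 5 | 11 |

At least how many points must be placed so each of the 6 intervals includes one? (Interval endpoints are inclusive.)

4

Process intervals by earliest right end; each time one isn't hit yet, stab at its right endpoint.
By right end: [4,5]  [5,7]  [5,11]  [14,16]  [17,18]  [20,21]
[4,5] uncovered → point at 5; [14,16] uncovered → point at 16; [17,18] uncovered → point at 18; [20,21] uncovered → point at 21.
Points: 5, 16, 18, 21 (4 total).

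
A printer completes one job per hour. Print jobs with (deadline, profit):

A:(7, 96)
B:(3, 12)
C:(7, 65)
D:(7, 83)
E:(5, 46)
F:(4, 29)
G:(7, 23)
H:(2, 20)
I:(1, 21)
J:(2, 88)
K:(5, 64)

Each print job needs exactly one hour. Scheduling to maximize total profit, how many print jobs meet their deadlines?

Take jobs in profit order; each goes to the latest open slot no later than its deadline.
By profit: A(d7,96), J(d2,88), D(d7,83), C(d7,65), K(d5,64), E(d5,46), F(d4,29), G(d7,23), I(d1,21), H(d2,20), B(d3,12)
A→slot 7; J→slot 2; D→slot 6; C→slot 5; K→slot 4; E→slot 3; F→slot 1; G skipped; I skipped; H skipped; B skipped.
7 of 11 scheduled.

7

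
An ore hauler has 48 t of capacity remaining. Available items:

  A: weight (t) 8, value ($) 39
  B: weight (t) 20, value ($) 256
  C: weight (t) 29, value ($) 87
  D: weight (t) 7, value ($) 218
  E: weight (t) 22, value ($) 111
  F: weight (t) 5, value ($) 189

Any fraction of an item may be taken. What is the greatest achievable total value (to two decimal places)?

743.73

Greedy by value/weight ratio, highest first.
Order: F (189/5=37.80) > D (218/7=31.14) > B (256/20=12.80) > E (111/22=5.05) > A (39/8=4.88) > C (87/29=3.00)
Fill: take F (5 @ 189) → take D (7 @ 218) → take B (20 @ 256) → take 16/22 of E → 80.73; 48/48 used.
Total value = 743.73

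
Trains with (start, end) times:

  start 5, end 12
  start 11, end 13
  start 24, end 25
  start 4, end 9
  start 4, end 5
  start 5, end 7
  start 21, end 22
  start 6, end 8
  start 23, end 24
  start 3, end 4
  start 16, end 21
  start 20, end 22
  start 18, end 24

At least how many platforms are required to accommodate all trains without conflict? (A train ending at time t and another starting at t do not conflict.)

4

Count concurrent intervals with a sweep; the peak is the room count.
starts: [3, 4, 4, 5, 5, 6, 11, 16, 18, 20, 21, 23, 24]
ends:   [4, 5, 7, 8, 9, 12, 13, 21, 22, 22, 24, 24, 25]
s3→1 e4→0 s4→1 s4→2 e5→1 s5→2 s5→3 s6→4  — peak 4.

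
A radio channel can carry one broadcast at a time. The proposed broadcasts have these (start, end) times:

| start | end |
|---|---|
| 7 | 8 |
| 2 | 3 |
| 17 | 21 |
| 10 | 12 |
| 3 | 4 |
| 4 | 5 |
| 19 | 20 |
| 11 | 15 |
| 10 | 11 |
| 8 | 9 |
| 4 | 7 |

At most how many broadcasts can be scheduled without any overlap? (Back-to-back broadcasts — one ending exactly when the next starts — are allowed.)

Order by finish time; keep every interval that doesn't clash with the previous kept one.
Sorted by end: (2,3)  (3,4)  (4,5)  (4,7)  (7,8)  (8,9)  (10,11)  (10,12)  (11,15)  (19,20)  (17,21)
take (2,3); take (3,4); take (4,5); take (7,8); take (8,9); take (10,11); take (11,15); take (19,20); skip (17,21).
Selected 8 broadcasts.

8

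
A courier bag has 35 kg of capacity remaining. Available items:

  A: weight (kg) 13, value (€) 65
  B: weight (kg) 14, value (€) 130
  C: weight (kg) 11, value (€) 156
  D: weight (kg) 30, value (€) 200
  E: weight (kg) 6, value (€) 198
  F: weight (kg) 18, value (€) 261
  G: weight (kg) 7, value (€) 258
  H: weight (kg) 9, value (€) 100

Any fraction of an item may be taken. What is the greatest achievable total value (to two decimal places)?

773.73

Order: G (258/7=36.86) > E (198/6=33.00) > F (261/18=14.50) > C (156/11=14.18) > H (100/9=11.11) > B (130/14=9.29) > D (200/30=6.67) > A (65/13=5.00)
Fill: take G (7 @ 258) → take E (6 @ 198) → take F (18 @ 261) → take 4/11 of C → 56.73; 35/35 used.
Total value = 773.73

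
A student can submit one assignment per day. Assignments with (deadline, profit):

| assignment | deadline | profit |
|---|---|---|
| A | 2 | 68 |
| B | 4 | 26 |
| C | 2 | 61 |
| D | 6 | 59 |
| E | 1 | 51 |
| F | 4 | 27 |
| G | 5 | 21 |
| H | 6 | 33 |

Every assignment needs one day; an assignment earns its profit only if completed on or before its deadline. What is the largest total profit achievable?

By profit: A(d2,68), C(d2,61), D(d6,59), E(d1,51), H(d6,33), F(d4,27), B(d4,26), G(d5,21)
A→slot 2; C→slot 1; D→slot 6; E skipped; H→slot 5; F→slot 4; B→slot 3; G skipped.
Profit = 61 + 68 + 26 + 27 + 33 + 59 = 274

274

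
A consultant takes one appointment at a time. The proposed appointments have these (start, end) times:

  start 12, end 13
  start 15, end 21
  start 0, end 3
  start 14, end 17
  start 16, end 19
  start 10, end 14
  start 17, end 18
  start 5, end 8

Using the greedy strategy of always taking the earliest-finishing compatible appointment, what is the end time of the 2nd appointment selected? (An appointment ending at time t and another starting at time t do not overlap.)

Sort by end time and greedily take each interval whose start is ≥ the last chosen end.
Sorted by end: (0,3)  (5,8)  (12,13)  (10,14)  (14,17)  (17,18)  (16,19)  (15,21)
take (0,3); take (5,8); take (12,13); take (14,17); take (17,18); skip (16,19); skip (15,21).
Selected: (0,3) (5,8) (12,13) (14,17) (17,18)

8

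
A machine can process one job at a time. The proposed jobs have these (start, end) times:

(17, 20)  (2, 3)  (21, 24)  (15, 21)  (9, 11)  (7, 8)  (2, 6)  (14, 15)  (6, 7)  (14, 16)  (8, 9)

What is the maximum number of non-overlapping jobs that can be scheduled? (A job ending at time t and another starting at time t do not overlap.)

8

Sort by end time and greedily take each interval whose start is ≥ the last chosen end.
Sorted by end: (2,3)  (2,6)  (6,7)  (7,8)  (8,9)  (9,11)  (14,15)  (14,16)  (17,20)  (15,21)  (21,24)
take (2,3); take (6,7); take (7,8); take (8,9); take (9,11); take (14,15); take (17,20); take (21,24).
Selected 8 jobs.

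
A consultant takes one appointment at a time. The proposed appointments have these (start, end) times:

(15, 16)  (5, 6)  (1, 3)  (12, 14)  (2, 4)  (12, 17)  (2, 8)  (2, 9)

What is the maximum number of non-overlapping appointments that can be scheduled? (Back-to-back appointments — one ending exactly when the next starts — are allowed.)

Sort by end time and greedily take each interval whose start is ≥ the last chosen end.
By end time: (1,3), (2,4), (5,6), (2,8), (2,9), (12,14), (15,16), (12,17).
Pick (1,3); next start ≥ 3 → (5,6); next start ≥ 6 → (12,14); next start ≥ 14 → (15,16).
Selected 4 appointments.

4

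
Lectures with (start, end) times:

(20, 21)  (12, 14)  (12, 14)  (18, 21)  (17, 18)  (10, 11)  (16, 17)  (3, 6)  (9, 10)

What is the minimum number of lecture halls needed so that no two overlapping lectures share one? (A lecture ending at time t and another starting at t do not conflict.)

Count concurrent intervals with a sweep; the peak is the room count.
Events (time:±→running): 3:+→1 6:-→0 9:+→1 10:-→0 10:+→1 11:-→0 12:+→1 12:+→2 … peak 2.

2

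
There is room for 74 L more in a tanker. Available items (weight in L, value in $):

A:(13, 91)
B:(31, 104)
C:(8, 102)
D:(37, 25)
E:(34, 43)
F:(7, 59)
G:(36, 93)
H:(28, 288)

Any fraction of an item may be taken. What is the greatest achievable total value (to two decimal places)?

600.39

Order: C (102/8=12.75) > H (288/28=10.29) > F (59/7=8.43) > A (91/13=7.00) > B (104/31=3.35) > G (93/36=2.58) > E (43/34=1.26) > D (25/37=0.68)
Fill: take C (8 @ 102) → take H (28 @ 288) → take F (7 @ 59) → take A (13 @ 91) → take 18/31 of B → 60.39; 74/74 used.
Total value = 600.39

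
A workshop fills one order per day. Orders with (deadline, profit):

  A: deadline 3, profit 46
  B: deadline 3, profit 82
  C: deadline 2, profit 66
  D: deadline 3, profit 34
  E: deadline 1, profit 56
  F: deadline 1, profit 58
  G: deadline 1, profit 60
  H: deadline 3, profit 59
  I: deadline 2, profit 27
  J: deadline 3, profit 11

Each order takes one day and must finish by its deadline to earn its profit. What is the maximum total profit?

208

Sort by profit descending; place each in the latest free slot ≤ its deadline.
By profit: B(d3,82), C(d2,66), G(d1,60), H(d3,59), F(d1,58), E(d1,56), A(d3,46), D(d3,34), I(d2,27), J(d3,11)
B→slot 3; C→slot 2; G→slot 1; H skipped; F skipped; E skipped; A skipped; D skipped; I skipped; J skipped.
Profit = 60 + 66 + 82 = 208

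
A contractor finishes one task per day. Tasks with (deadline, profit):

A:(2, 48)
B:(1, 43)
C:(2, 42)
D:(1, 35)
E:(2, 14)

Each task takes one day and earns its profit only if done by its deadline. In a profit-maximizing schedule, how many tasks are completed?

2

Take jobs in profit order; each goes to the latest open slot no later than its deadline.
By profit: A(d2,48), B(d1,43), C(d2,42), D(d1,35), E(d2,14)
A→slot 2; B→slot 1; C skipped; D skipped; E skipped.
2 of 5 scheduled.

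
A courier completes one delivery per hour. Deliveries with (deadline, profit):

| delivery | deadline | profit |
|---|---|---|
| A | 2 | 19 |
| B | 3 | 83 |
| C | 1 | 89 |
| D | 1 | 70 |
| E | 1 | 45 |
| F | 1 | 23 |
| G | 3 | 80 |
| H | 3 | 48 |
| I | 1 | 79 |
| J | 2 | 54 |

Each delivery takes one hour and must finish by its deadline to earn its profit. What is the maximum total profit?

252

Take jobs in profit order; each goes to the latest open slot no later than its deadline.
Profit order: C=89 B=83 G=80 I=79 D=70 J=54 H=48 E=45 F=23 A=19
Assign: C→slot 1, B→slot 3, G→slot 2, I skipped, D skipped, J skipped, H skipped, E skipped, F skipped, A skipped.
Slots: [1:C] [2:G] [3:B]
Profit = 89 + 80 + 83 = 252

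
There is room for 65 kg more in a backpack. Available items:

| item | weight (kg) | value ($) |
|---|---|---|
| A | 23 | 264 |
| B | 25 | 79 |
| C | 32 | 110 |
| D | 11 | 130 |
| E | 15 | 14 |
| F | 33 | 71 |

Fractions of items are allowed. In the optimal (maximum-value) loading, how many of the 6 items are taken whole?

2

Sort by value per unit weight and fill in that order.
Ratios (sorted): D 11.82, A 11.48, C 3.44, B 3.16, F 2.15, E 0.93
take D (11 @ 130); take A (23 @ 264); take 31/32 of C → 106.56. Capacity used 65/65.
2 item(s) taken whole; one partial (take 31/32 of C).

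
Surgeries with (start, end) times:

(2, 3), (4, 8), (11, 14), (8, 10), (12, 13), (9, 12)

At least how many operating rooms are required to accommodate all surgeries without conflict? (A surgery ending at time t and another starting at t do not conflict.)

Count concurrent intervals with a sweep; the peak is the room count.
starts: [2, 4, 8, 9, 11, 12]
ends:   [3, 8, 10, 12, 13, 14]
s2→1 e3→0 s4→1 e8→0 s8→1 s9→2  — peak 2.

2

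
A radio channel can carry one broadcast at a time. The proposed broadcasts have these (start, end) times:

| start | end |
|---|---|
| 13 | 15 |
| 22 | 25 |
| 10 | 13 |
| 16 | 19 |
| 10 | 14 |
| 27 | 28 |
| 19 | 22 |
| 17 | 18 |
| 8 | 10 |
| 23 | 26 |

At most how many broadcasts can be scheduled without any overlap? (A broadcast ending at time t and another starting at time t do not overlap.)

Sorted by end: (8,10)  (10,13)  (10,14)  (13,15)  (17,18)  (16,19)  (19,22)  (22,25)  (23,26)  (27,28)
take (8,10); take (10,13); take (13,15); take (17,18); skip (16,19); take (19,22); take (22,25); take (27,28).
Selected 7 broadcasts.

7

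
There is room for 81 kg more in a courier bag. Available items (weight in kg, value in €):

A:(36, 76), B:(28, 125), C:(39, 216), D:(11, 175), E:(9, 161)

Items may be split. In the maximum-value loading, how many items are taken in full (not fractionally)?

Ratios (sorted): E 17.89, D 15.91, C 5.54, B 4.46, A 2.11
take E (9 @ 161); take D (11 @ 175); take C (39 @ 216); take 22/28 of B → 98.21. Capacity used 81/81.
3 item(s) taken whole; one partial (take 22/28 of B).

3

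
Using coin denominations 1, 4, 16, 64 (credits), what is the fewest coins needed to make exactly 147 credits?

Greedy: take as many of the largest coin as possible, then repeat with the remainder.
147 − 2×64→19 − 1×16→3 − 3×1→0
Total coins = 2 + 1 + 3 = 6

6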